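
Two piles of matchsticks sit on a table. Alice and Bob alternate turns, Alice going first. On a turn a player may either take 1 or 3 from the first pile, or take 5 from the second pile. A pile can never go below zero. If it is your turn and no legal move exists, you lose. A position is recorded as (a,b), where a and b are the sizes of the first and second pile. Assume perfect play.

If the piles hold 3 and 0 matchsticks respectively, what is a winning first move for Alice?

Compute win/loss labels from the base case upward. A position with no move is L. Any other position is W if it can reach an L in one move, else L.
No move ever increases a pile, so every position that can arise here has a ≤ 3 and b ≤ 0; it is enough to label the cells with 0 ≤ a ≤ 3 and 0 ≤ b ≤ 0.
Every move lowers a or b (never raises either), so fill the grid row by row in increasing a, and left to right within a row: each cell's successors are then already labelled.
      b=0
a=0:    L
a=1:    W
a=2:    L
a=3:    W
Cells with no legal move (terminal, hence L): (0,0).
The remaining L cells, each justified by listing all of its moves:
(2,0): →(1,0)(W) only, which is W, so L
Every other cell has at least one move into one of the L cells above, so it is W.
From (3,0), the L positions reachable in one move are: (2,0), (0,0). Any move reaching one of these is winning.

Move to (2,0).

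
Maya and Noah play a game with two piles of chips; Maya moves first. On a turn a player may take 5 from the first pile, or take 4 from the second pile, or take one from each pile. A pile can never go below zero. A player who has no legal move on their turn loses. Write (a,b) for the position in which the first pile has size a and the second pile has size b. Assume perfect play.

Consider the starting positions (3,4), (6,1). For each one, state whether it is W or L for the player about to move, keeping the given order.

(3,4): W, (6,1): L

Work bottom-up. With no move the player to move loses. Otherwise the position is W if at least one move leads to an L position for the opponent, and L if every move leads to a W.
No move ever increases a pile, so every position that can arise here has a ≤ 6 and b ≤ 4; it is enough to label the cells with 0 ≤ a ≤ 6 and 0 ≤ b ≤ 4.
Every move lowers a or b (never raises either), so fill the grid row by row in increasing a, and left to right within a row: each cell's successors are then already labelled.
      b=0  b=1  b=2  b=3  b=4
a=0:    L    L    L    L    W
a=1:    L    W    W    W    W
a=2:    L    W    L    L    W
a=3:    L    W    L    W    W
a=4:    L    W    L    W    W
a=5:    W    W    W    W    L
a=6:    W    L    L    L    L
Cells with no legal move (terminal, hence L): (0,0), (0,1), (0,2), (0,3), (1,0), (2,0), (3,0), (4,0).
The remaining L cells, each justified by listing all of its moves:
(2,2): →(1,1)(W) only, which is W, so L
(2,3): →(1,2)(W) only, which is W, so L
(3,2): →(2,1)(W) only, which is W, so L
(4,2): →(3,1)(W) only, which is W, so L
(5,4): →(0,4)(W), (5,0)(W), (4,3)(W) — all W, so L
(6,1): →(1,1)(W), (5,0)(W) — all W, so L
(6,2): →(1,2)(W), (5,1)(W) — all W, so L
(6,3): →(1,3)(W), (5,2)(W) — all W, so L
(6,4): →(1,4)(W), (6,0)(W), (5,3)(W) — all W, so L
Every other cell has at least one move into one of the L cells above, so it is W.
(3,4): the move to (3,0) reaches an L cell, so W
(6,1): one of the L cells justified above, so L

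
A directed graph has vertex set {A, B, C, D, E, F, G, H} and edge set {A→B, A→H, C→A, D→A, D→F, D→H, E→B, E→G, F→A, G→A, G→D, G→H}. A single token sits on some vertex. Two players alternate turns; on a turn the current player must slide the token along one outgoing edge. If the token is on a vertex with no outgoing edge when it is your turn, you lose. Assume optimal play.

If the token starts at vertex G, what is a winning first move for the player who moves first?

Move to H.

Work bottom-up. With no move the player to move loses. Otherwise the position is W if at least one move leads to an L position for the opponent, and L if every move leads to a W.
Every edge goes from a vertex to one that appears earlier in the order H, B, A, F, D, G, C, E, so processing vertices in that order labels each vertex after all of its successors.
H: no outgoing edge → L
B: no outgoing edge → L
A: →B(L), so W
F: →A(W) only, which is W, so L
D: →F(L), so W
G: →H(L), so W
C: →A(W) only, which is W, so L
E: →B(L), so W
From G, the L positions reachable in one move are: H.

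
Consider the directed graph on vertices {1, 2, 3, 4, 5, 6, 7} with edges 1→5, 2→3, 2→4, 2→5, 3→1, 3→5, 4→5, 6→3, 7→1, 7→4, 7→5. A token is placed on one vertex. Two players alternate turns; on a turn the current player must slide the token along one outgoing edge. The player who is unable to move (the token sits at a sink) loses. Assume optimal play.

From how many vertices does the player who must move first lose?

Work bottom-up. With no move the player to move loses. Otherwise the position is W if at least one move leads to an L position for the opponent, and L if every move leads to a W.
Every edge goes from a vertex to one that appears earlier in the order 5, 4, 1, 3, 7, 6, 2, so processing vertices in that order labels each vertex after all of its successors.
5: no outgoing edge → L
4: can move to 5, which is L ⇒ W
1: can move to 5, which is L ⇒ W
3: can move to 5, which is L ⇒ W
7: can move to 5, which is L ⇒ W
6: the only move is to 3(W), a W ⇒ L
2: can move to 5, which is L ⇒ W
The L vertices are 5, 6; that is 2 in all.

2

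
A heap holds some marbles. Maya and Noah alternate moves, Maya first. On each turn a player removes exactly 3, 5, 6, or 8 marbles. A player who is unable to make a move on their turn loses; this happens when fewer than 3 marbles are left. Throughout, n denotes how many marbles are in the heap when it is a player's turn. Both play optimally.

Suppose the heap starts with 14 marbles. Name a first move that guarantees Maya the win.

Build the W/L table. Terminal = L. A non-terminal position is W if it has a move to some L; otherwise it is L.
n=0: no move → L
n=1: no move → L
n=2: no move → L
n=3: reaches L-position 0 → W
n=4: reaches L-position 1 → W
n=5: reaches L-position 2 → W
n=6: reaches L-position 1 → W
n=7: reaches L-position 2 → W
n=8: reaches L-position 2 → W
n=9: reaches L-position 1 → W
n=10: reaches L-position 2 → W
n=11: only reaches 8(W), 6(W), 5(W), 3(W), all W → L
n=12: only reaches 9(W), 7(W), 6(W), 4(W), all W → L
n=13: only reaches 10(W), 8(W), 7(W), 5(W), all W → L
n=14: reaches L-position 11 → W
From 14, the L positions reachable in one move are: 11.

Remove 3, leaving 11.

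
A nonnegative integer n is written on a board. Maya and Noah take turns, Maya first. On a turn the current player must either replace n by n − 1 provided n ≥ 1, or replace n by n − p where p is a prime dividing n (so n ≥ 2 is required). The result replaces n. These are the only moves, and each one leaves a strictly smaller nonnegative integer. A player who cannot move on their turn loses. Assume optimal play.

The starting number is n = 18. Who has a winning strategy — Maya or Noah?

Compute win/loss labels from the base case upward. A position with no move is L. Any other position is W if it can reach an L in one move, else L.
n=0: no move → L
n=1: reaches L-position 0 → W
n=2: reaches L-position 0 → W
n=3: reaches L-position 0 → W
n=4: only reaches 2(W), 3(W), all W → L
n=5: reaches L-position 0 → W
n=6: reaches L-position 4 → W
n=7: reaches L-position 0 → W
n=8: only reaches 6(W), 7(W), all W → L
n=9: reaches L-position 8 → W
n=10: reaches L-position 8 → W
n=11: reaches L-position 0 → W
n=12: only reaches 9(W), 10(W), 11(W), all W → L
n=13: reaches L-position 0 → W
n=14: reaches L-position 12 → W
n=15: reaches L-position 12 → W
n=16: only reaches 14(W), 15(W), all W → L
n=17: reaches L-position 0 → W
n=18: reaches L-position 16 → W
From 18 Maya can move to 16, reaching an L position.

Maya wins.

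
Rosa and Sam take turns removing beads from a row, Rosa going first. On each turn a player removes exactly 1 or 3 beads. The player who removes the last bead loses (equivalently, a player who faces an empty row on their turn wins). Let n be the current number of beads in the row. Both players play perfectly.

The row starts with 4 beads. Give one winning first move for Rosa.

Work bottom-up. With no move the player to move wins. Otherwise the position is W if at least one move leads to an L position for the opponent, and L if every move leads to a W.
n=0: no move; the opponent has just taken the last bead and therefore loses → W
n=1: L (sole option 0(W) is W)
n=2: W (go to 1, an L position)
n=3: L (options 2(W), 0(W) are all W)
n=4: W (go to 3, an L position)
From 4, the L positions reachable in one move are: 3, 1. Any move reaching one of these is winning.

Remove 1, leaving 3.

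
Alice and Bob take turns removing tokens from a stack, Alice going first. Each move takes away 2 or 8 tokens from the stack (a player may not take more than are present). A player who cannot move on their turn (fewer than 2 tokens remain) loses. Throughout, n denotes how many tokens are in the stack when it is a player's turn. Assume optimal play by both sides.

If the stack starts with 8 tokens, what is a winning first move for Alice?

Compute win/loss labels from the base case upward. A position with no move is L. Any other position is W if it can reach an L in one move, else L.
n=0: no move → L
n=1: no move → L
n=2: can move to 0, which is L ⇒ W
n=3: can move to 1, which is L ⇒ W
n=4: the only move is to 2(W), a W ⇒ L
n=5: the only move is to 3(W), a W ⇒ L
n=6: can move to 4, which is L ⇒ W
n=7: can move to 5, which is L ⇒ W
n=8: can move to 0, which is L ⇒ W
From 8, the L positions reachable in one move are: 0.

Remove 8, leaving 0.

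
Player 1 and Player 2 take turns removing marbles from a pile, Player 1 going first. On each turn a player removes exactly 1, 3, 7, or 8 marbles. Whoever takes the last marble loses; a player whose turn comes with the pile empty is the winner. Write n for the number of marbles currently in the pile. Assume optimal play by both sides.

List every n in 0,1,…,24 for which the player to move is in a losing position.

Label each position W (a win for the player to move) or L (a loss). A position with no legal move is W; any other position is W exactly when some move reaches an L, and L when every move reaches a W.
n=0: no move; the opponent has just taken the last marble and therefore loses → W
n=1: L (sole option 0(W) is W)
n=2: W (go to 1, an L position)
n=3: L (options 2(W), 0(W) are all W)
n=4: W (go to 3, an L position)
n=5: L (options 4(W), 2(W) are all W)
n=6: W (go to 5, an L position)
n=7: L (options 6(W), 4(W), 0(W) are all W)
n=8: W (go to 7, an L position)
n=9: W (go to 1, an L position)
n=10: W (go to 7, an L position)
n=11: W (go to 3, an L position)
n=12: W (go to 5, an L position)
n=13: W (go to 5, an L position)
n=14: W (go to 7, an L position)
n=15: W (go to 7, an L position)
n=16: L (options 15(W), 13(W), 9(W), 8(W) are all W)
n=17: W (go to 16, an L position)
n=18: L (options 17(W), 15(W), 11(W), 10(W) are all W)
n=19: W (go to 18, an L position)
n=20: L (options 19(W), 17(W), 13(W), 12(W) are all W)
n=21: W (go to 20, an L position)
n=22: L (options 21(W), 19(W), 15(W), 14(W) are all W)
n=23: W (go to 22, an L position)
n=24: W (go to 16, an L position)
Reading off the rows marked L gives the requested list; there are 8 such values of n.

1, 3, 5, 7, 16, 18, 20, 22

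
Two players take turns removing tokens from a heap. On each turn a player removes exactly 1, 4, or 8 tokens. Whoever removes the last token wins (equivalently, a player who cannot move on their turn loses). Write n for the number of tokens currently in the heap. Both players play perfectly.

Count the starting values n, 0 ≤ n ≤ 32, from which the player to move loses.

12

Positions with no move are L. A position that does have a move is losing for the player to move precisely when every available move leads to a winning position for the opponent. Fill in the labels:
n=0: no move → L
n=1: →0(L), so W
n=2: →1(W) only, which is W, so L
n=3: →2(L), so W
n=4: →0(L), so W
n=5: →4(W), 1(W) — all W, so L
n=6: →5(L), so W
n=7: →6(W), 3(W) — all W, so L
n=8: →7(L), so W
n=9: →5(L), so W
n=10: →2(L), so W
n=11: →7(L), so W
n=12: →11(W), 8(W), 4(W) — all W, so L
n=13: →12(L), so W
n=14: →13(W), 10(W), 6(W) — all W, so L
n=15: →14(L), so W
n=16: →12(L), so W
n=17: →16(W), 13(W), 9(W) — all W, so L
n=18: →17(L), so W
n=19: →18(W), 15(W), 11(W) — all W, so L
n=20: →19(L), so W
n=21: →17(L), so W
n=22: →14(L), so W
n=23: →19(L), so W
n=24: →23(W), 20(W), 16(W) — all W, so L
n=25: →24(L), so W
n=26: →25(W), 22(W), 18(W) — all W, so L
n=27: →26(L), so W
n=28: →24(L), so W
n=29: →28(W), 25(W), 21(W) — all W, so L
n=30: →29(L), so W
n=31: →30(W), 27(W), 23(W) — all W, so L
n=32: →31(L), so W
L entries with 0 ≤ n ≤ 32: n = 0, 2, 5, 7, 12, 14, 17, 19, 24, 26, 29, 31; that makes 12.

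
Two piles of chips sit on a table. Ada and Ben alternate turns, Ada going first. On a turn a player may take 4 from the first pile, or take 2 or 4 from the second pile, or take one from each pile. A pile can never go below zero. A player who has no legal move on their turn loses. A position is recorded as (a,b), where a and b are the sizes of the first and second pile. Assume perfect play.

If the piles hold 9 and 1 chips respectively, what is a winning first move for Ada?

Move to (5,1).

Compute win/loss labels from the base case upward. A position with no move is L. Any other position is W if it can reach an L in one move, else L.
No move ever increases a pile, so every position that can arise here has a ≤ 9 and b ≤ 1; it is enough to label the cells with 0 ≤ a ≤ 9 and 0 ≤ b ≤ 1.
Every move lowers a or b (never raises either), so fill the grid row by row in increasing a, and left to right within a row: each cell's successors are then already labelled.
      b=0  b=1
a=0:    L    L
a=1:    L    W
a=2:    L    W
a=3:    L    W
a=4:    W    W
a=5:    W    L
a=6:    W    L
a=7:    W    L
a=8:    L    L
a=9:    L    W
Cells with no legal move (terminal, hence L): (0,0), (0,1), (1,0), (2,0), (3,0).
The remaining L cells, each justified by listing all of its moves:
(5,1): L (options (1,1)(W), (4,0)(W) are all W)
(6,1): L (options (2,1)(W), (5,0)(W) are all W)
(7,1): L (options (3,1)(W), (6,0)(W) are all W)
(8,0): L (sole option (4,0)(W) is W)
(8,1): L (options (4,1)(W), (7,0)(W) are all W)
(9,0): L (sole option (5,0)(W) is W)
Every other cell has at least one move into one of the L cells above, so it is W.
From (9,1), the L positions reachable in one move are: (5,1), (8,0). Any move reaching one of these is winning.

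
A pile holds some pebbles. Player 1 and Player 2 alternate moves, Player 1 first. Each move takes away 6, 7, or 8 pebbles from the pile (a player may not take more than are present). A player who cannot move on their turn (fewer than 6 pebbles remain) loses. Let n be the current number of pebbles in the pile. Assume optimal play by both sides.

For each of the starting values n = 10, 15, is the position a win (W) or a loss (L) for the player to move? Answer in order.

Label each position W (a win for the player to move) or L (a loss). A position with no legal move is L; any other position is W exactly when some move reaches an L, and L when every move reaches a W.
n=0: no move → L
n=1: no move → L
n=2: no move → L
n=3: no move → L
n=4: no move → L
n=5: no move → L
n=6: reaches L-position 0 → W
n=7: reaches L-position 1 → W
n=8: reaches L-position 2 → W
n=9: reaches L-position 3 → W
n=10: reaches L-position 4 → W
n=11: reaches L-position 5 → W
n=12: reaches L-position 5 → W
n=13: reaches L-position 5 → W
n=14: only reaches 8(W), 7(W), 6(W), all W → L
n=15: only reaches 9(W), 8(W), 7(W), all W → L

10: W, 15: L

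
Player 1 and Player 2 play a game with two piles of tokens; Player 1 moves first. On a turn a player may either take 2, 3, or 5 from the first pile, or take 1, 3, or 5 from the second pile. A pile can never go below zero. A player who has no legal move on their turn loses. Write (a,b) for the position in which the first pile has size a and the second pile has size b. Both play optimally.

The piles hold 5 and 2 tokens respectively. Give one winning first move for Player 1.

Move to (0,2).

Build the W/L table. Terminal = L. A non-terminal position is W if it has a move to some L; otherwise it is L.
No move ever increases a pile, so every position that can arise here has a ≤ 5 and b ≤ 2; it is enough to label the cells with 0 ≤ a ≤ 5 and 0 ≤ b ≤ 2.
Every move lowers a or b (never raises either), so fill the grid row by row in increasing a, and left to right within a row: each cell's successors are then already labelled.
      b=0  b=1  b=2
a=0:    L    W    L
a=1:    L    W    L
a=2:    W    L    W
a=3:    W    L    W
a=4:    W    W    W
a=5:    W    W    W
Cells with no legal move (terminal, hence L): (0,0), (1,0).
The remaining L cells, each justified by listing all of its moves:
(0,2): the only move is to (0,1)(W), a W ⇒ L
(1,2): the only move is to (1,1)(W), a W ⇒ L
(2,1): moves to (0,1)(W), (2,0)(W); every one is W ⇒ L
(3,1): moves to (1,1)(W), (0,1)(W), (3,0)(W); every one is W ⇒ L
Every other cell has at least one move into one of the L cells above, so it is W.
From (5,2), the L positions reachable in one move are: (0,2).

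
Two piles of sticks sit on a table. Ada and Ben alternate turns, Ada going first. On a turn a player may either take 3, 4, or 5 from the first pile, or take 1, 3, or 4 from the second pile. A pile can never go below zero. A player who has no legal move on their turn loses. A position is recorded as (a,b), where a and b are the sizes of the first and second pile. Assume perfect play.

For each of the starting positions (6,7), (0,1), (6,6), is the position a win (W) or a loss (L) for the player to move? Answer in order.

Label each position W (a win for the player to move) or L (a loss). A position with no legal move is L; any other position is W exactly when some move reaches an L, and L when every move reaches a W.
No move ever increases a pile, so every position that can arise here has a ≤ 6 and b ≤ 7; it is enough to label the cells with 0 ≤ a ≤ 6 and 0 ≤ b ≤ 7.
Every move lowers a or b (never raises either), so fill the grid row by row in increasing a, and left to right within a row: each cell's successors are then already labelled.
      b=0  b=1  b=2  b=3  b=4  b=5  b=6  b=7
a=0:    L    W    L    W    W    W    W    L
a=1:    L    W    L    W    W    W    W    L
a=2:    L    W    L    W    W    W    W    L
a=3:    W    L    W    L    W    W    W    W
a=4:    W    L    W    L    W    W    W    W
a=5:    W    L    W    L    W    W    W    W
a=6:    W    W    W    W    L    W    L    W
Cells with no legal move (terminal, hence L): (0,0), (1,0), (2,0).
The remaining L cells, each justified by listing all of its moves:
(0,2): L (sole option (0,1)(W) is W)
(0,7): L (options (0,6)(W), (0,4)(W), (0,3)(W) are all W)
(1,2): L (sole option (1,1)(W) is W)
(1,7): L (options (1,6)(W), (1,4)(W), (1,3)(W) are all W)
(2,2): L (sole option (2,1)(W) is W)
(2,7): L (options (2,6)(W), (2,4)(W), (2,3)(W) are all W)
(3,1): L (options (0,1)(W), (3,0)(W) are all W)
(3,3): L (options (0,3)(W), (3,2)(W), (3,0)(W) are all W)
(4,1): L (options (1,1)(W), (0,1)(W), (4,0)(W) are all W)
(4,3): L (options (1,3)(W), (0,3)(W), (4,2)(W), (4,0)(W) are all W)
(5,1): L (options (2,1)(W), (1,1)(W), (0,1)(W), (5,0)(W) are all W)
(5,3): L (options (2,3)(W), (1,3)(W), (0,3)(W), (5,2)(W), (5,0)(W) are all W)
(6,4): L (options (3,4)(W), (2,4)(W), (1,4)(W), (6,3)(W), (6,1)(W), (6,0)(W) are all W)
(6,6): L (options (3,6)(W), (2,6)(W), (1,6)(W), (6,5)(W), (6,3)(W), (6,2)(W) are all W)
Every other cell has at least one move into one of the L cells above, so it is W.
(6,7): the move to (2,7) reaches an L cell, so W
(0,1): the move to (0,0) reaches an L cell, so W
(6,6): one of the L cells justified above, so L

(6,7): W, (0,1): W, (6,6): L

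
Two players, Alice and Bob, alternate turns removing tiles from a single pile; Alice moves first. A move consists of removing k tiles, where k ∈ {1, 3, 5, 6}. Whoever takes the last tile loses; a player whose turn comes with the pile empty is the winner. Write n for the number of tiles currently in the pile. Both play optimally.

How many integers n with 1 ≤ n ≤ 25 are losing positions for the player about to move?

Compute win/loss labels from the base case upward. A position with no move is W. Any other position is W if it can reach an L in one move, else L.
n=0: no move; the opponent has just taken the last tile and therefore loses → W
n=1: L (sole option 0(W) is W)
n=2: W (go to 1, an L position)
n=3: L (options 2(W), 0(W) are all W)
n=4: W (go to 3, an L position)
n=5: L (options 4(W), 2(W), 0(W) are all W)
n=6: W (go to 5, an L position)
n=7: W (go to 1, an L position)
n=8: W (go to 5, an L position)
n=9: W (go to 3, an L position)
n=10: W (go to 5, an L position)
n=11: W (go to 5, an L position)
n=12: L (options 11(W), 9(W), 7(W), 6(W) are all W)
n=13: W (go to 12, an L position)
n=14: L (options 13(W), 11(W), 9(W), 8(W) are all W)
n=15: W (go to 14, an L position)
n=16: L (options 15(W), 13(W), 11(W), 10(W) are all W)
n=17: W (go to 16, an L position)
n=18: W (go to 12, an L position)
n=19: W (go to 16, an L position)
n=20: W (go to 14, an L position)
n=21: W (go to 16, an L position)
n=22: W (go to 16, an L position)
n=23: L (options 22(W), 20(W), 18(W), 17(W) are all W)
n=24: W (go to 23, an L position)
n=25: L (options 24(W), 22(W), 20(W), 19(W) are all W)
L entries with 1 ≤ n ≤ 25 (the range starts at n=1): n = 1, 3, 5, 12, 14, 16, 23, 25; that makes 8.

8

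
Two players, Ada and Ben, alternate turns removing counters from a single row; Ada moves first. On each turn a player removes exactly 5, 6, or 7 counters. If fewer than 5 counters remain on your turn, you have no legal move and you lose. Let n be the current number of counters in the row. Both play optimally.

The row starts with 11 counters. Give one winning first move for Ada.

Use the standard recursion: the mover loses at a terminal position; elsewhere, the mover wins exactly when some move hands the opponent an L position.
n=0: no move → L
n=1: no move → L
n=2: no move → L
n=3: no move → L
n=4: no move → L
n=5: reaches L-position 0 → W
n=6: reaches L-position 1 → W
n=7: reaches L-position 2 → W
n=8: reaches L-position 3 → W
n=9: reaches L-position 4 → W
n=10: reaches L-position 4 → W
n=11: reaches L-position 4 → W
From 11, the L positions reachable in one move are: 4.

Remove 7, leaving 4.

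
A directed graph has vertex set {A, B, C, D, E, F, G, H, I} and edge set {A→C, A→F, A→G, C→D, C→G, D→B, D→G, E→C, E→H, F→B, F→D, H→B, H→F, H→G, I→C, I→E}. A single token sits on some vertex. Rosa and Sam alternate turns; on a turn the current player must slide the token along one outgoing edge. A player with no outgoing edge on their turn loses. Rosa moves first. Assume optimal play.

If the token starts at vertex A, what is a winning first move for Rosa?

Move to G.

Label each position W (a win for the player to move) or L (a loss). A position with no legal move is L; any other position is W exactly when some move reaches an L, and L when every move reaches a W.
Every edge goes from a vertex to one that appears earlier in the order G, B, D, F, C, H, A, E, I, so processing vertices in that order labels each vertex after all of its successors.
G: no outgoing edge → L
B: no outgoing edge → L
D: →B(L), so W
F: →B(L), so W
C: →G(L), so W
H: →B(L), so W
A: →G(L), so W
E: →H(W), C(W) — all W, so L
I: →E(L), so W
From A, the L positions reachable in one move are: G.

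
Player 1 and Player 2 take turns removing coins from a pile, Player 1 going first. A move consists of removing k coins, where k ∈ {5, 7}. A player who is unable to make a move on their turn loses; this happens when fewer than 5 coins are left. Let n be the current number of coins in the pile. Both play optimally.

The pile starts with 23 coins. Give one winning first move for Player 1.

Build the W/L table. Terminal = L. A non-terminal position is W if it has a move to some L; otherwise it is L.
n=0: no move → L
n=1: no move → L
n=2: no move → L
n=3: no move → L
n=4: no move → L
n=5: reaches L-position 0 → W
n=6: reaches L-position 1 → W
n=7: reaches L-position 2 → W
n=8: reaches L-position 3 → W
n=9: reaches L-position 4 → W
n=10: reaches L-position 3 → W
n=11: reaches L-position 4 → W
n=12: only reaches 7(W), 5(W), all W → L
n=13: only reaches 8(W), 6(W), all W → L
n=14: only reaches 9(W), 7(W), all W → L
n=15: only reaches 10(W), 8(W), all W → L
n=16: only reaches 11(W), 9(W), all W → L
n=17: reaches L-position 12 → W
n=18: reaches L-position 13 → W
n=19: reaches L-position 14 → W
n=20: reaches L-position 15 → W
n=21: reaches L-position 16 → W
n=22: reaches L-position 15 → W
n=23: reaches L-position 16 → W
From 23, the L positions reachable in one move are: 16.

Remove 7, leaving 16.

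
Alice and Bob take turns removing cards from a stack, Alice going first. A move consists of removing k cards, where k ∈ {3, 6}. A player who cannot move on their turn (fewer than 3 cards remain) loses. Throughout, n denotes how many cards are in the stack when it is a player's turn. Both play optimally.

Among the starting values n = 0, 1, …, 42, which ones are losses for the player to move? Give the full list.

Label each position W (a win for the player to move) or L (a loss). A position with no legal move is L; any other position is W exactly when some move reaches an L, and L when every move reaches a W.
n=0: no move → L
n=1: no move → L
n=2: no move → L
n=3: →0(L), so W
n=4: →1(L), so W
n=5: →2(L), so W
n=6: →0(L), so W
n=7: →1(L), so W
n=8: →2(L), so W
n=9: →6(W), 3(W) — all W, so L
n=10: →7(W), 4(W) — all W, so L
n=11: →8(W), 5(W) — all W, so L
n=12: →9(L), so W
n=13: →10(L), so W
n=14: →11(L), so W
n=15: →9(L), so W
n=16: →10(L), so W
n=17: →11(L), so W
n=18: →15(W), 12(W) — all W, so L
n=19: →16(W), 13(W) — all W, so L
n=20: →17(W), 14(W) — all W, so L
n=21: →18(L), so W
n=22: →19(L), so W
n=23: →20(L), so W
n=24: →18(L), so W
n=25: →19(L), so W
n=26: →20(L), so W
n=27: →24(W), 21(W) — all W, so L
n=28: →25(W), 22(W) — all W, so L
n=29: →26(W), 23(W) — all W, so L
n=30: →27(L), so W
n=31: →28(L), so W
n=32: →29(L), so W
n=33: →27(L), so W
n=34: →28(L), so W
n=35: →29(L), so W
n=36: →33(W), 30(W) — all W, so L
n=37: →34(W), 31(W) — all W, so L
n=38: →35(W), 32(W) — all W, so L
n=39: →36(L), so W
n=40: →37(L), so W
n=41: →38(L), so W
n=42: →36(L), so W
The losing starting values of n are exactly the entries labelled L in this table (15 of them).

0, 1, 2, 9, 10, 11, 18, 19, 20, 27, 28, 29, 36, 37, 38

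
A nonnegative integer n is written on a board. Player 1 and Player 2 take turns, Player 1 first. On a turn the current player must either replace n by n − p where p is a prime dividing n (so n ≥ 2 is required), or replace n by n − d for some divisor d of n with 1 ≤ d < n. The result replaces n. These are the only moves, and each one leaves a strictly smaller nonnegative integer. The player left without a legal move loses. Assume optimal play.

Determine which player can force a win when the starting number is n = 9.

Classify positions by backward induction: terminal positions (no move available) are L. From any other position, the mover wins iff some move reaches an L.
n=0: no move → L
n=1: no move → L
n=2: reaches L-position 0 → W
n=3: reaches L-position 0 → W
n=4: only reaches 2(W), 3(W), all W → L
n=5: reaches L-position 0 → W
n=6: reaches L-position 4 → W
n=7: reaches L-position 0 → W
n=8: reaches L-position 4 → W
n=9: only reaches 6(W), 8(W), all W → L
The starting position 9 is L: whatever Player 1 does, the opponent receives a W position.

Player 2 wins.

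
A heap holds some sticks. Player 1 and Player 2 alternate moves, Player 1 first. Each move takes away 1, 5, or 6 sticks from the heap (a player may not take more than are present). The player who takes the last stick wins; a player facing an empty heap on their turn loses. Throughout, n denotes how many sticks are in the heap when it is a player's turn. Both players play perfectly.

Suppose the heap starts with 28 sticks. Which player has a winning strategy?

Classify positions by backward induction: terminal positions (no move available) are L. From any other position, the mover wins iff some move reaches an L.
n=0: no move → L
n=1: reaches L-position 0 → W
n=2: only reaches 1(W), which is W → L
n=3: reaches L-position 2 → W
n=4: only reaches 3(W), which is W → L
n=5: reaches L-position 4 → W
n=6: reaches L-position 0 → W
n=7: reaches L-position 2 → W
n=8: reaches L-position 2 → W
n=9: reaches L-position 4 → W
n=10: reaches L-position 4 → W
n=11: only reaches 10(W), 6(W), 5(W), all W → L
n=12: reaches L-position 11 → W
n=13: only reaches 12(W), 8(W), 7(W), all W → L
n=14: reaches L-position 13 → W
n=15: only reaches 14(W), 10(W), 9(W), all W → L
n=16: reaches L-position 15 → W
n=17: reaches L-position 11 → W
n=18: reaches L-position 13 → W
n=19: reaches L-position 13 → W
n=20: reaches L-position 15 → W
n=21: reaches L-position 15 → W
n=22: only reaches 21(W), 17(W), 16(W), all W → L
n=23: reaches L-position 22 → W
n=24: only reaches 23(W), 19(W), 18(W), all W → L
n=25: reaches L-position 24 → W
n=26: only reaches 25(W), 21(W), 20(W), all W → L
n=27: reaches L-position 26 → W
n=28: reaches L-position 22 → W
From 28 Player 1 can remove 6, leaving 22, reaching an L position.

Player 1 wins.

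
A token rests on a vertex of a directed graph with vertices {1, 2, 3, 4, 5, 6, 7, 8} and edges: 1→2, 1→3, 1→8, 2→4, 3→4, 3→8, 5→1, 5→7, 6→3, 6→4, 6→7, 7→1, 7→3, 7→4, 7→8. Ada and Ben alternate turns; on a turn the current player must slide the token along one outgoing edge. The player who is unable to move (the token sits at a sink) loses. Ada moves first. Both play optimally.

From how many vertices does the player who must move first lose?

3

Label each position W (a win for the player to move) or L (a loss). A position with no legal move is L; any other position is W exactly when some move reaches an L, and L when every move reaches a W.
Every edge goes from a vertex to one that appears earlier in the order 8, 4, 3, 2, 1, 7, 6, 5, so processing vertices in that order labels each vertex after all of its successors.
8: no outgoing edge → L
4: no outgoing edge → L
3: W (go to 4, an L position)
2: W (go to 4, an L position)
1: W (go to 8, an L position)
7: W (go to 4, an L position)
6: W (go to 4, an L position)
5: L (options 7(W), 1(W) are all W)
The L vertices are 4, 5, 8; that is 3 in all.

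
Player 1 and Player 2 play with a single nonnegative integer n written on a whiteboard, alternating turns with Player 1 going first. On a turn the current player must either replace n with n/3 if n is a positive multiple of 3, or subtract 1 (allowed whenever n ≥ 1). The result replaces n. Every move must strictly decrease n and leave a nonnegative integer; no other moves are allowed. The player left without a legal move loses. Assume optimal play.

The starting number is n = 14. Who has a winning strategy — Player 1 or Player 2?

Player 1 wins.

Positions with no move are L. A position that does have a move is losing for the player to move precisely when every available move leads to a winning position for the opponent. Fill in the labels:
n=0: no move → L
n=1: W (go to 0, an L position)
n=2: L (sole option 1(W) is W)
n=3: W (go to 2, an L position)
n=4: L (sole option 3(W) is W)
n=5: W (go to 4, an L position)
n=6: W (go to 2, an L position)
n=7: L (sole option 6(W) is W)
n=8: W (go to 7, an L position)
n=9: L (options 3(W), 8(W) are all W)
n=10: W (go to 9, an L position)
n=11: L (sole option 10(W) is W)
n=12: W (go to 4, an L position)
n=13: L (sole option 12(W) is W)
n=14: W (go to 13, an L position)
The starting position 14 is W: Player 1 should move to 13, handing over an L position.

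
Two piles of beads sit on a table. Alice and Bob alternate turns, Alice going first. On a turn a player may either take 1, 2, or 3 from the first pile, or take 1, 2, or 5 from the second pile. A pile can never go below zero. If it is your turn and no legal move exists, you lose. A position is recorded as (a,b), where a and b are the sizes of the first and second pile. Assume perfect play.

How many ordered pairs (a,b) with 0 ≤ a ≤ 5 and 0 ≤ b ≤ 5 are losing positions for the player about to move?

Label each position W (a win for the player to move) or L (a loss). A position with no legal move is L; any other position is W exactly when some move reaches an L, and L when every move reaches a W.
Every move lowers a or b (never raises either), so fill the grid row by row in increasing a, and left to right within a row: each cell's successors are then already labelled.
      b=0  b=1  b=2  b=3  b=4  b=5
a=0:    L    W    W    L    W    W
a=1:    W    L    W    W    L    W
a=2:    W    W    L    W    W    L
a=3:    W    W    W    W    W    W
a=4:    L    W    W    L    W    W
a=5:    W    L    W    W    L    W
Cells with no legal move (terminal, hence L): (0,0).
The remaining L cells, each justified by listing all of its moves:
(0,3): moves to (0,2)(W), (0,1)(W); every one is W ⇒ L
(1,1): moves to (0,1)(W), (1,0)(W); every one is W ⇒ L
(1,4): moves to (0,4)(W), (1,3)(W), (1,2)(W); every one is W ⇒ L
(2,2): moves to (1,2)(W), (0,2)(W), (2,1)(W), (2,0)(W); every one is W ⇒ L
(2,5): moves to (1,5)(W), (0,5)(W), (2,4)(W), (2,3)(W), (2,0)(W); every one is W ⇒ L
(4,0): moves to (3,0)(W), (2,0)(W), (1,0)(W); every one is W ⇒ L
(4,3): moves to (3,3)(W), (2,3)(W), (1,3)(W), (4,2)(W), (4,1)(W); every one is W ⇒ L
(5,1): moves to (4,1)(W), (3,1)(W), (2,1)(W), (5,0)(W); every one is W ⇒ L
(5,4): moves to (4,4)(W), (3,4)(W), (2,4)(W), (5,3)(W), (5,2)(W); every one is W ⇒ L
Every other cell has at least one move into one of the L cells above, so it is W.
L cells per row: a=0: 2, a=1: 2, a=2: 2, a=3: 0, a=4: 2, a=5: 2; total 10.

10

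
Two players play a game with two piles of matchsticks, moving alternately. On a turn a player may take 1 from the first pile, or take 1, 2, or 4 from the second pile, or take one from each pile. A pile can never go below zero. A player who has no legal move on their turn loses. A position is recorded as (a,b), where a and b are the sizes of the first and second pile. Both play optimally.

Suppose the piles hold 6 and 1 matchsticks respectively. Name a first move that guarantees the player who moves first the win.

Move to (6,0).

Use the standard recursion: the mover loses at a terminal position; elsewhere, the mover wins exactly when some move hands the opponent an L position.
No move ever increases a pile, so every position that can arise here has a ≤ 6 and b ≤ 1; it is enough to label the cells with 0 ≤ a ≤ 6 and 0 ≤ b ≤ 1.
Every move lowers a or b (never raises either), so fill the grid row by row in increasing a, and left to right within a row: each cell's successors are then already labelled.
      b=0  b=1
a=0:    L    W
a=1:    W    W
a=2:    L    W
a=3:    W    W
a=4:    L    W
a=5:    W    W
a=6:    L    W
Cells with no legal move (terminal, hence L): (0,0).
The remaining L cells, each justified by listing all of its moves:
(2,0): →(1,0)(W) only, which is W, so L
(4,0): →(3,0)(W) only, which is W, so L
(6,0): →(5,0)(W) only, which is W, so L
Every other cell has at least one move into one of the L cells above, so it is W.
From (6,1), the L positions reachable in one move are: (6,0).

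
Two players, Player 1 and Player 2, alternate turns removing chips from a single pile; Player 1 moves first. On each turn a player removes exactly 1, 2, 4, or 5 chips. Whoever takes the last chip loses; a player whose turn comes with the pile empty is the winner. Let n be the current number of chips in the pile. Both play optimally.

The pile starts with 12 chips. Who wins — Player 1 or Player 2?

Player 1 wins.

Compute win/loss labels from the base case upward. A position with no move is W. Any other position is W if it can reach an L in one move, else L.
n=0: no move; the opponent has just taken the last chip and therefore loses → W
n=1: only reaches 0(W), which is W → L
n=2: reaches L-position 1 → W
n=3: reaches L-position 1 → W
n=4: only reaches 3(W), 2(W), 0(W), all W → L
n=5: reaches L-position 4 → W
n=6: reaches L-position 4 → W
n=7: only reaches 6(W), 5(W), 3(W), 2(W), all W → L
n=8: reaches L-position 7 → W
n=9: reaches L-position 7 → W
n=10: only reaches 9(W), 8(W), 6(W), 5(W), all W → L
n=11: reaches L-position 10 → W
n=12: reaches L-position 10 → W
The starting position 12 is W: Player 1 should remove 2, leaving 10, handing over an L position.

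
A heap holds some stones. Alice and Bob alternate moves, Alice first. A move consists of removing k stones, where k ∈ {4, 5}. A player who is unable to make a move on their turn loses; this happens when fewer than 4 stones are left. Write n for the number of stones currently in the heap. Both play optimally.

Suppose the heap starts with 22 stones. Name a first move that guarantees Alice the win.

Remove 4, leaving 18.

Compute win/loss labels from the base case upward. A position with no move is L. Any other position is W if it can reach an L in one move, else L.
n=0: no move → L
n=1: no move → L
n=2: no move → L
n=3: no move → L
n=4: reaches L-position 0 → W
n=5: reaches L-position 1 → W
n=6: reaches L-position 2 → W
n=7: reaches L-position 3 → W
n=8: reaches L-position 3 → W
n=9: only reaches 5(W), 4(W), all W → L
n=10: only reaches 6(W), 5(W), all W → L
n=11: only reaches 7(W), 6(W), all W → L
n=12: only reaches 8(W), 7(W), all W → L
n=13: reaches L-position 9 → W
n=14: reaches L-position 10 → W
n=15: reaches L-position 11 → W
n=16: reaches L-position 12 → W
n=17: reaches L-position 12 → W
n=18: only reaches 14(W), 13(W), all W → L
n=19: only reaches 15(W), 14(W), all W → L
n=20: only reaches 16(W), 15(W), all W → L
n=21: only reaches 17(W), 16(W), all W → L
n=22: reaches L-position 18 → W
From 22, the L positions reachable in one move are: 18.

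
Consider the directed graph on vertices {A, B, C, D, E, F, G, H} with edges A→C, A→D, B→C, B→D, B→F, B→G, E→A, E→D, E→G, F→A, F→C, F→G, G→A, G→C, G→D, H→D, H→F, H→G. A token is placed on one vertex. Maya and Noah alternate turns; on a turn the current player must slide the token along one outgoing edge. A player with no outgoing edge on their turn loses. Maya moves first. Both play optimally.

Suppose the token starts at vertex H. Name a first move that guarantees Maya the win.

Build the W/L table. Terminal = L. A non-terminal position is W if it has a move to some L; otherwise it is L.
Every edge goes from a vertex to one that appears earlier in the order D, C, A, G, E, F, H, B, so processing vertices in that order labels each vertex after all of its successors.
D: no outgoing edge → L
C: no outgoing edge → L
A: can move to C, which is L ⇒ W
G: can move to C, which is L ⇒ W
E: can move to D, which is L ⇒ W
F: can move to C, which is L ⇒ W
H: can move to D, which is L ⇒ W
B: can move to C, which is L ⇒ W
From H, the L positions reachable in one move are: D.

Move to D.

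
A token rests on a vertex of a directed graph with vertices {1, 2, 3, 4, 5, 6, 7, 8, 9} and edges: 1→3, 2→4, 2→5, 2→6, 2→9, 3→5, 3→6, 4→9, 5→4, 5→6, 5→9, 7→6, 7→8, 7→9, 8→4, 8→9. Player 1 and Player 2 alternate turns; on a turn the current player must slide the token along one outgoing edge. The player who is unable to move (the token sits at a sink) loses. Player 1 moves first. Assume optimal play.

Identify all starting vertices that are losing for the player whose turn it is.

1, 6, 9

Work bottom-up. With no move the player to move loses. Otherwise the position is W if at least one move leads to an L position for the opponent, and L if every move leads to a W.
Every edge goes from a vertex to one that appears earlier in the order 9, 6, 4, 5, 8, 2, 3, 7, 1, so processing vertices in that order labels each vertex after all of its successors.
9: no outgoing edge → L
6: no outgoing edge → L
4: W (go to 9, an L position)
5: W (go to 6, an L position)
8: W (go to 9, an L position)
2: W (go to 6, an L position)
3: W (go to 6, an L position)
7: W (go to 6, an L position)
1: L (sole option 3(W) is W)
The losing starting vertices are exactly the entries labelled L in this table (3 of them).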